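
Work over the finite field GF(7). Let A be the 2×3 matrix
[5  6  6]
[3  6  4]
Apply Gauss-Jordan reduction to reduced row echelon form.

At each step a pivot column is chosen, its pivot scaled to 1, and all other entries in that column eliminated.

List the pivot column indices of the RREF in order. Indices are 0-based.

pivot columns: 0, 1

pivot(0,0)=5: scale R0 → (1, 4, 4)
  clear (1,0): R1 −= (3)R0 → (0, 1, 6)
pivot(1,1)=1: scale R1 → (0, 1, 6)
  clear (0,1): R0 −= (4)R1 → (1, 0, 1)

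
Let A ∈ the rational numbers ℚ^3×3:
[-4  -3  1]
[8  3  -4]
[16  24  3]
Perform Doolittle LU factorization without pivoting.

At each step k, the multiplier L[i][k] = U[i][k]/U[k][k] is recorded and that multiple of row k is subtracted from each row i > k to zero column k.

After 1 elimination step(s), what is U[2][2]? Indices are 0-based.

U[2][2] = 7

[col 0] pivot -4
  R1 -= -2*R0 → (0, -3, -2)  (L[1][0] := -2)
  R2 -= -4*R0 → (0, 12, 7)  (L[2][0] := -4)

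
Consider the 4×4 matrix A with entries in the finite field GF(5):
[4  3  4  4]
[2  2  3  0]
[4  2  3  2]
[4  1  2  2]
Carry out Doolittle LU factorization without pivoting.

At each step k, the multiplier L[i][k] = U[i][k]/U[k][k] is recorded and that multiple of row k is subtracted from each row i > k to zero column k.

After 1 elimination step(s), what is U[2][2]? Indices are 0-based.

U[2][2] = 4

k=0: U[0][0]=4
  eliminate (1,0): mult=3, new row 1: (0, 3, 1, 3); set L[1][0]=3
  eliminate (2,0): mult=1, new row 2: (0, 4, 4, 3); set L[2][0]=1
  eliminate (3,0): mult=1, new row 3: (0, 3, 3, 3); set L[3][0]=1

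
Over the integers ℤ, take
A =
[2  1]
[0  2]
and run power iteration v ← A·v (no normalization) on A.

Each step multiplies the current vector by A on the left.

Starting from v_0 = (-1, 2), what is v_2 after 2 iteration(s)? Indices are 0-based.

v_0 = (-1, 2).
v_1 = A·v_0 = (0, 4).
v_2 = A·v_1 = (4, 8).

v_2 = (4, 8)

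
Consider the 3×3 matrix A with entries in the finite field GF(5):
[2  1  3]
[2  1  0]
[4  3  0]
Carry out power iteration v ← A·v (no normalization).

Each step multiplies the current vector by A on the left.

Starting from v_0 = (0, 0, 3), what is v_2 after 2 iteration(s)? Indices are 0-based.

v_0 = (0, 0, 3).
v_1 = A·v_0 = (4, 0, 0).
v_2 = A·v_1 = (3, 3, 1).

v_2 = (3, 3, 1)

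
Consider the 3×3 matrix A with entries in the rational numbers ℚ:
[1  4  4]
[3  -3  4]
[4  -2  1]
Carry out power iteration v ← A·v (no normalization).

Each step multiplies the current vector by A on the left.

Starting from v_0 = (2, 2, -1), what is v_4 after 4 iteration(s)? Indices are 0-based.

v_4 = (226, 706, 1159)

v_0 = (2, 2, -1).
v_1 = A·v_0 = (6, -4, 3).
v_2 = A·v_1 = (2, 42, 35).
v_3 = A·v_2 = (310, 20, -41).
v_4 = A·v_3 = (226, 706, 1159).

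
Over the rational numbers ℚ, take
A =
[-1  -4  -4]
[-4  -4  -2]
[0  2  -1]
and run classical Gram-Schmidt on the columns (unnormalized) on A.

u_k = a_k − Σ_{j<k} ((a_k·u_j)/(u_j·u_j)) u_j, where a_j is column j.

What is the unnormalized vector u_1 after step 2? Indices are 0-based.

u_1 = (-48/17, 12/17, 2)

Step 1: u_0 = a_0 = (-1, -4, 0).
Step 2: u_1 = a_1 − (20/17)·u_0 = (-48/17, 12/17, 2).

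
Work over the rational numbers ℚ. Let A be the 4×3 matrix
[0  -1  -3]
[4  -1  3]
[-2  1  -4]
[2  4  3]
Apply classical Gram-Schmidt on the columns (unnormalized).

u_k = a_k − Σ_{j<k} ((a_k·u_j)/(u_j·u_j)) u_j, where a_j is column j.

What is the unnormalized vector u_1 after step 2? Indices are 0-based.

Step 1: u_0 = a_0 = (0, 4, -2, 2).
Step 2: u_1 = a_1 − (1/12)·u_0 = (-1, -4/3, 7/6, 23/6).

u_1 = (-1, -4/3, 7/6, 23/6)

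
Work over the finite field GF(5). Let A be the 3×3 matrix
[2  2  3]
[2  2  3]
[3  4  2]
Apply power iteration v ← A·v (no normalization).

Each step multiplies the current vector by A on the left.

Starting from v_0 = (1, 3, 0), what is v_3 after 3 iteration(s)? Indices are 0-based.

v_0 = (1, 3, 0).
v_1 = A·v_0 = (3, 3, 0).
v_2 = A·v_1 = (2, 2, 1).
v_3 = A·v_2 = (1, 1, 1).

v_3 = (1, 1, 1)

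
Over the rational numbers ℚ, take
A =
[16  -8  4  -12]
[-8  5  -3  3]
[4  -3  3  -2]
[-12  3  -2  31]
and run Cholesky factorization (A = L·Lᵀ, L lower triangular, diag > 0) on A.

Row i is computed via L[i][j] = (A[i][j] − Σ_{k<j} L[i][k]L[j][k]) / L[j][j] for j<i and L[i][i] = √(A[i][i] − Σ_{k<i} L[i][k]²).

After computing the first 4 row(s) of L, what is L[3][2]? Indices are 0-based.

L[3][2] = -2

Step 1: L[0][0] = √(16) = 4.
  L[1][0] = (-8) / L[0][0] = -2.
Step 2: L[1][1] = √(1) = 1.
  L[2][0] = (4) / L[0][0] = 1.
  L[2][1] = (-1) / L[1][1] = -1.
Step 3: L[2][2] = √(1) = 1.
  L[3][0] = (-12) / L[0][0] = -3.
  L[3][1] = (-3) / L[1][1] = -3.
  L[3][2] = (-2) / L[2][2] = -2.
Step 4: L[3][3] = √(9) = 3.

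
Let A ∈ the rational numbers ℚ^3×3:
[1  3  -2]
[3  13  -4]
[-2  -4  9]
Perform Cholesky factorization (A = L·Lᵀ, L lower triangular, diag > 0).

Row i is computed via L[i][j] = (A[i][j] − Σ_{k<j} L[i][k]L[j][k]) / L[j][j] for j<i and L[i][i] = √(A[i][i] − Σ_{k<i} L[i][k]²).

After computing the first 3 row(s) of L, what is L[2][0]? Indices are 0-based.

L[2][0] = -2

Step 1: L[0][0] = √(1) = 1.
  L[1][0] = (3) / L[0][0] = 3.
Step 2: L[1][1] = √(4) = 2.
  L[2][0] = (-2) / L[0][0] = -2.
  L[2][1] = (2) / L[1][1] = 1.
Step 3: L[2][2] = √(4) = 2.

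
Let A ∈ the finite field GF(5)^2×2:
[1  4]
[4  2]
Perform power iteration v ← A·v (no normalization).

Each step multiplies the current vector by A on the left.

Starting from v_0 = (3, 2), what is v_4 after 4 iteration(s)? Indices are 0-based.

v_0 = (3, 2).
v_1 = A·v_0 = (1, 1).
v_2 = A·v_1 = (0, 1).
v_3 = A·v_2 = (4, 2).
v_4 = A·v_3 = (2, 0).

v_4 = (2, 0)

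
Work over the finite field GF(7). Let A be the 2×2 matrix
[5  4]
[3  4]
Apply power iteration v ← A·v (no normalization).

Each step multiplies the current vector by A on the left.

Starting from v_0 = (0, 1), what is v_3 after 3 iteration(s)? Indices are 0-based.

v_3 = (5, 3)

v_0 = (0, 1).
v_1 = A·v_0 = (4, 4).
v_2 = A·v_1 = (1, 0).
v_3 = A·v_2 = (5, 3).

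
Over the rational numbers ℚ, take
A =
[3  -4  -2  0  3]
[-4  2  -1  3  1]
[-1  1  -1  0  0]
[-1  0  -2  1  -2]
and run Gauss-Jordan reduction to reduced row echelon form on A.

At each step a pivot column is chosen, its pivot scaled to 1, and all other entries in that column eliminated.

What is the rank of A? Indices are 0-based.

step 1: normalize row 0 (÷3) = (1, -4/3, -2/3, 0, 1)
  row 1: subtract -4×row0 = (0, -10/3, -11/3, 3, 5)
  row 2: subtract -1×row0 = (0, -1/3, -5/3, 0, 1)
  row 3: subtract -1×row0 = (0, -4/3, -8/3, 1, -1)
step 2: normalize row 1 (÷-10/3) = (0, 1, 11/10, -9/10, -3/2)
  row 0: subtract -4/3×row1 = (1, 0, 4/5, -6/5, -1)
  row 2: subtract -1/3×row1 = (0, 0, -13/10, -3/10, 1/2)
  row 3: subtract -4/3×row1 = (0, 0, -6/5, -1/5, -3)
step 3: normalize row 2 (÷-13/10) = (0, 0, 1, 3/13, -5/13)
  row 0: subtract 4/5×row2 = (1, 0, 0, -18/13, -9/13)
  row 1: subtract 11/10×row2 = (0, 1, 0, -15/13, -14/13)
  row 3: subtract -6/5×row2 = (0, 0, 0, 1/13, -45/13)
step 4: normalize row 3 (÷1/13) = (0, 0, 0, 1, -45)
  row 0: subtract -18/13×row3 = (1, 0, 0, 0, -63)
  row 1: subtract -15/13×row3 = (0, 1, 0, 0, -53)
  row 2: subtract 3/13×row3 = (0, 0, 1, 0, 10)

rank = 4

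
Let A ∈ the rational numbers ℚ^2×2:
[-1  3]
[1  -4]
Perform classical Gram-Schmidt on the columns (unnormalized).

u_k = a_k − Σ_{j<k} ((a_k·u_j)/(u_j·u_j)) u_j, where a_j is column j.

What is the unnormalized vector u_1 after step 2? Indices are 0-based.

Step 1: u_0 = a_0 = (-1, 1).
Step 2: u_1 = a_1 − (-7/2)·u_0 = (-1/2, -1/2).

u_1 = (-1/2, -1/2)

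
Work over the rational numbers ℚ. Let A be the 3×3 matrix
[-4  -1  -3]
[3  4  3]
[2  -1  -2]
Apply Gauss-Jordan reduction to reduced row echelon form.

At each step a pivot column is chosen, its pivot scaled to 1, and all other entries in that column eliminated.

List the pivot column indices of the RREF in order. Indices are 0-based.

pivot columns: 0, 1, 2

[1] R0 /= -4  ⇒  (1, 1/4, 3/4)
     R1 -= 3·R0  ⇒  (0, 13/4, 3/4)
     R2 -= 2·R0  ⇒  (0, -3/2, -7/2)
[2] R1 /= 13/4  ⇒  (0, 1, 3/13)
     R0 -= 1/4·R1  ⇒  (1, 0, 9/13)
     R2 -= -3/2·R1  ⇒  (0, 0, -41/13)
[3] R2 /= -41/13  ⇒  (0, 0, 1)
     R0 -= 9/13·R2  ⇒  (1, 0, 0)
     R1 -= 3/13·R2  ⇒  (0, 1, 0)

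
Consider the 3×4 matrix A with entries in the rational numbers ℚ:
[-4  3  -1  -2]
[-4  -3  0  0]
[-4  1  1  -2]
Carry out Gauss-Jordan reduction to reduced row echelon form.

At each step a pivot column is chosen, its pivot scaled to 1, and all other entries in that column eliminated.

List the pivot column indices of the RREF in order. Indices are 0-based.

pivot columns: 0, 1, 2

pivot(0,0)=-4: scale R0 → (1, -3/4, 1/4, 1/2)
  clear (1,0): R1 −= (-4)R0 → (0, -6, 1, 2)
  clear (2,0): R2 −= (-4)R0 → (0, -2, 2, 0)
pivot(1,1)=-6: scale R1 → (0, 1, -1/6, -1/3)
  clear (0,1): R0 −= (-3/4)R1 → (1, 0, 1/8, 1/4)
  clear (2,1): R2 −= (-2)R1 → (0, 0, 5/3, -2/3)
pivot(2,2)=5/3: scale R2 → (0, 0, 1, -2/5)
  clear (0,2): R0 −= (1/8)R2 → (1, 0, 0, 3/10)
  clear (1,2): R1 −= (-1/6)R2 → (0, 1, 0, -2/5)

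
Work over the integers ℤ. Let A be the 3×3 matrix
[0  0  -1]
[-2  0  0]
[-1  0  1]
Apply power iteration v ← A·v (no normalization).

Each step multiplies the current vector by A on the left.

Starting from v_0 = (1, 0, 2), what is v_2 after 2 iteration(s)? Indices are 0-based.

v_0 = (1, 0, 2).
v_1 = A·v_0 = (-2, -2, 1).
v_2 = A·v_1 = (-1, 4, 3).

v_2 = (-1, 4, 3)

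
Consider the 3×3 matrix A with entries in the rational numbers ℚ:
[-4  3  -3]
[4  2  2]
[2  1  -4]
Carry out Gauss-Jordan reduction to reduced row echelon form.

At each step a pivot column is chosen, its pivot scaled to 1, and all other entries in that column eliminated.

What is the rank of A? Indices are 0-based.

[1] R0 /= -4  ⇒  (1, -3/4, 3/4)
     R1 -= 4·R0  ⇒  (0, 5, -1)
     R2 -= 2·R0  ⇒  (0, 5/2, -11/2)
[2] R1 /= 5  ⇒  (0, 1, -1/5)
     R0 -= -3/4·R1  ⇒  (1, 0, 3/5)
     R2 -= 5/2·R1  ⇒  (0, 0, -5)
[3] R2 /= -5  ⇒  (0, 0, 1)
     R0 -= 3/5·R2  ⇒  (1, 0, 0)
     R1 -= -1/5·R2  ⇒  (0, 1, 0)

rank = 3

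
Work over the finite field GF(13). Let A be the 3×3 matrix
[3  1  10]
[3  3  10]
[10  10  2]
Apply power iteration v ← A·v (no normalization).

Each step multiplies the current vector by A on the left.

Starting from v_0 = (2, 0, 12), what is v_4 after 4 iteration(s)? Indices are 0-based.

v_0 = (2, 0, 12).
v_1 = A·v_0 = (9, 9, 5).
v_2 = A·v_1 = (8, 0, 8).
v_3 = A·v_2 = (0, 0, 5).
v_4 = A·v_3 = (11, 11, 10).

v_4 = (11, 11, 10)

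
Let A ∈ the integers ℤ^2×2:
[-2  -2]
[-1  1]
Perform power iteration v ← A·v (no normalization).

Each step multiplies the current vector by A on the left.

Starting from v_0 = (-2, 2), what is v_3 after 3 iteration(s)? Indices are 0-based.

v_3 = (8, 12)

v_0 = (-2, 2).
v_1 = A·v_0 = (0, 4).
v_2 = A·v_1 = (-8, 4).
v_3 = A·v_2 = (8, 12).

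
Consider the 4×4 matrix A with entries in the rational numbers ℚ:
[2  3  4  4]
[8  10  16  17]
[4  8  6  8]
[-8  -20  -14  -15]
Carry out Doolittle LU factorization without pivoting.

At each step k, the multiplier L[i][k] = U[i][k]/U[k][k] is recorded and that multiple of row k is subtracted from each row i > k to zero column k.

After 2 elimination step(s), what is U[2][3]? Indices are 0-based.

[col 0] pivot 2
  R1 -= 4*R0 → (0, -2, 0, 1)  (L[1][0] := 4)
  R2 -= 2*R0 → (0, 2, -2, 0)  (L[2][0] := 2)
  R3 -= -4*R0 → (0, -8, 2, 1)  (L[3][0] := -4)
[col 1] pivot -2
  R2 -= -1*R1 → (0, 0, -2, 1)  (L[2][1] := -1)
  R3 -= 4*R1 → (0, 0, 2, -3)  (L[3][1] := 4)

U[2][3] = 1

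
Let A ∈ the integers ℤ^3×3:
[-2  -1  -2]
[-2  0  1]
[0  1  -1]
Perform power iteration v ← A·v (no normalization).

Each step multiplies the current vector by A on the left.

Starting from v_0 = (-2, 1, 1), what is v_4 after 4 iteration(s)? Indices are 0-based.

v_4 = (-17, -19, 26)

v_0 = (-2, 1, 1).
v_1 = A·v_0 = (1, 5, 0).
v_2 = A·v_1 = (-7, -2, 5).
v_3 = A·v_2 = (6, 19, -7).
v_4 = A·v_3 = (-17, -19, 26).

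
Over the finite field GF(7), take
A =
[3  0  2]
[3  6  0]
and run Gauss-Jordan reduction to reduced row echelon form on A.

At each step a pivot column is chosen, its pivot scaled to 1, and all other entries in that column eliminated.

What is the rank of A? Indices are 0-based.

[1] R0 /= 3  ⇒  (1, 0, 3)
     R1 -= 3·R0  ⇒  (0, 6, 5)
[2] R1 /= 6  ⇒  (0, 1, 2)

rank = 2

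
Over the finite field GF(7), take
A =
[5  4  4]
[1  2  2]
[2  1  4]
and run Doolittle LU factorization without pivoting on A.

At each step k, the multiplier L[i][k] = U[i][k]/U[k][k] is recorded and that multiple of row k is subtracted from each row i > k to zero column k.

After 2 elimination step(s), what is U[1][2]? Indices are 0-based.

Step 1: pivot at (0,0) is 5.
  row1 ← row1 − (3)·row0  ⇒  L[1][0]=3, U row1=(0, 4, 4)
  row2 ← row2 − (6)·row0  ⇒  L[2][0]=6, U row2=(0, 5, 1)
Step 2: pivot at (1,1) is 4.
  row2 ← row2 − (3)·row1  ⇒  L[2][1]=3, U row2=(0, 0, 3)

U[1][2] = 4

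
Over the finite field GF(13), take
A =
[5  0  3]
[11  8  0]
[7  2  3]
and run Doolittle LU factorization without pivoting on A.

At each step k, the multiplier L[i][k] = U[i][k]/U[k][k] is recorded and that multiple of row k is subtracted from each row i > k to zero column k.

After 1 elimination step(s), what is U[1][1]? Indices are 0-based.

U[1][1] = 8

[col 0] pivot 5
  R1 -= 10*R0 → (0, 8, 9)  (L[1][0] := 10)
  R2 -= 4*R0 → (0, 2, 4)  (L[2][0] := 4)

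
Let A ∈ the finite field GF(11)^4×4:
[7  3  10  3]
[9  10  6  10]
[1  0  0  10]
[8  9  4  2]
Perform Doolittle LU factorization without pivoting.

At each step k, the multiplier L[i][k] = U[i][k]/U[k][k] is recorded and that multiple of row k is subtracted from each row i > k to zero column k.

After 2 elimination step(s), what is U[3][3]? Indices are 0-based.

k=0: U[0][0]=7
  eliminate (1,0): mult=6, new row 1: (0, 3, 1, 3); set L[1][0]=6
  eliminate (2,0): mult=8, new row 2: (0, 9, 8, 8); set L[2][0]=8
  eliminate (3,0): mult=9, new row 3: (0, 4, 2, 8); set L[3][0]=9
k=1: U[1][1]=3
  eliminate (2,1): mult=3, new row 2: (0, 0, 5, 10); set L[2][1]=3
  eliminate (3,1): mult=5, new row 3: (0, 0, 8, 4); set L[3][1]=5

U[3][3] = 4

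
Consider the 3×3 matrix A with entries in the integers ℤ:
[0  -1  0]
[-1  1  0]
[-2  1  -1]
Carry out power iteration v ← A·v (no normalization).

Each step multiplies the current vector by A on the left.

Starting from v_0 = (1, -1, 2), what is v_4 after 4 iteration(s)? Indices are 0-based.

v_0 = (1, -1, 2).
v_1 = A·v_0 = (1, -2, -5).
v_2 = A·v_1 = (2, -3, 1).
v_3 = A·v_2 = (3, -5, -8).
v_4 = A·v_3 = (5, -8, -3).

v_4 = (5, -8, -3)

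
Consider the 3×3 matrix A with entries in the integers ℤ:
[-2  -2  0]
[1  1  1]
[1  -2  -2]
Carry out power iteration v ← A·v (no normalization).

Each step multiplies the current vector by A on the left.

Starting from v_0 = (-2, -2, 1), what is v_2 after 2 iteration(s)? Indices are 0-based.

v_2 = (-10, 5, 14)

v_0 = (-2, -2, 1).
v_1 = A·v_0 = (8, -3, 0).
v_2 = A·v_1 = (-10, 5, 14).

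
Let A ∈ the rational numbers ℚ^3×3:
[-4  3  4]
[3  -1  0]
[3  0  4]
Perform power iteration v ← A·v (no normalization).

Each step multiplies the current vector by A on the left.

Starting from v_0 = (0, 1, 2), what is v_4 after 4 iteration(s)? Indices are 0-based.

v_0 = (0, 1, 2).
v_1 = A·v_0 = (11, -1, 8).
v_2 = A·v_1 = (-15, 34, 65).
v_3 = A·v_2 = (422, -79, 215).
v_4 = A·v_3 = (-1065, 1345, 2126).

v_4 = (-1065, 1345, 2126)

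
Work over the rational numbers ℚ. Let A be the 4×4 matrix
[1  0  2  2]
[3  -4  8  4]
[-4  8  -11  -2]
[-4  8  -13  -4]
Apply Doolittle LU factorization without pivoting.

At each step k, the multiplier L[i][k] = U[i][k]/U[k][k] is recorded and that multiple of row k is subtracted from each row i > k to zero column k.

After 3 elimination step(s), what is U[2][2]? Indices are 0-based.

Step 1: pivot at (0,0) is 1.
  row1 ← row1 − (3)·row0  ⇒  L[1][0]=3, U row1=(0, -4, 2, -2)
  row2 ← row2 − (-4)·row0  ⇒  L[2][0]=-4, U row2=(0, 8, -3, 6)
  row3 ← row3 − (-4)·row0  ⇒  L[3][0]=-4, U row3=(0, 8, -5, 4)
Step 2: pivot at (1,1) is -4.
  row2 ← row2 − (-2)·row1  ⇒  L[2][1]=-2, U row2=(0, 0, 1, 2)
  row3 ← row3 − (-2)·row1  ⇒  L[3][1]=-2, U row3=(0, 0, -1, 0)
Step 3: pivot at (2,2) is 1.
  row3 ← row3 − (-1)·row2  ⇒  L[3][2]=-1, U row3=(0, 0, 0, 2)

U[2][2] = 1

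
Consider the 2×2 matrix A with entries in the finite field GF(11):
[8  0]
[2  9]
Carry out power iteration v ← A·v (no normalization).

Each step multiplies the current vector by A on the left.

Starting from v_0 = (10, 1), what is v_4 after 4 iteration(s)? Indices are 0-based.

v_0 = (10, 1).
v_1 = A·v_0 = (3, 7).
v_2 = A·v_1 = (2, 3).
v_3 = A·v_2 = (5, 9).
v_4 = A·v_3 = (7, 3).

v_4 = (7, 3)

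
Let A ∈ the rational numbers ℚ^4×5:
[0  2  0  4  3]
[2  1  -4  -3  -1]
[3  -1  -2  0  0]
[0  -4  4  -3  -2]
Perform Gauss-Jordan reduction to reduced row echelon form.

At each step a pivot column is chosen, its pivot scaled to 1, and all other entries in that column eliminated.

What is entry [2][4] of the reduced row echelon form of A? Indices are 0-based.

step 1: exchange rows 0,1
step 1: normalize row 0 (÷2) = (1, 1/2, -2, -3/2, -1/2)
  row 2: subtract 3×row0 = (0, -5/2, 4, 9/2, 3/2)
step 2: normalize row 1 (÷2) = (0, 1, 0, 2, 3/2)
  row 0: subtract 1/2×row1 = (1, 0, -2, -5/2, -5/4)
  row 2: subtract -5/2×row1 = (0, 0, 4, 19/2, 21/4)
  row 3: subtract -4×row1 = (0, 0, 4, 5, 4)
step 3: normalize row 2 (÷4) = (0, 0, 1, 19/8, 21/16)
  row 0: subtract -2×row2 = (1, 0, 0, 9/4, 11/8)
  row 3: subtract 4×row2 = (0, 0, 0, -9/2, -5/4)
step 4: normalize row 3 (÷-9/2) = (0, 0, 0, 1, 5/18)
  row 0: subtract 9/4×row3 = (1, 0, 0, 0, 3/4)
  row 1: subtract 2×row3 = (0, 1, 0, 0, 17/18)
  row 2: subtract 19/8×row3 = (0, 0, 1, 0, 47/72)

M[2][4] = 47/72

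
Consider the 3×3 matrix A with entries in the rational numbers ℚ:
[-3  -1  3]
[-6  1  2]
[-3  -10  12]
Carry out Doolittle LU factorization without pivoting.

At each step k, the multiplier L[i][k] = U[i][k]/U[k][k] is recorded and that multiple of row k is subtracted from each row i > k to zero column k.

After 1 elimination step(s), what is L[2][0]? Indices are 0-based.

[col 0] pivot -3
  R1 -= 2*R0 → (0, 3, -4)  (L[1][0] := 2)
  R2 -= 1*R0 → (0, -9, 9)  (L[2][0] := 1)

L[2][0] = 1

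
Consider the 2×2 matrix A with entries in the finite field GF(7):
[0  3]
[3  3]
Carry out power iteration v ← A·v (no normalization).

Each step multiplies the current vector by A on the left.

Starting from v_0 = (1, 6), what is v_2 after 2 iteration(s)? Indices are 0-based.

v_0 = (1, 6).
v_1 = A·v_0 = (4, 0).
v_2 = A·v_1 = (0, 5).

v_2 = (0, 5)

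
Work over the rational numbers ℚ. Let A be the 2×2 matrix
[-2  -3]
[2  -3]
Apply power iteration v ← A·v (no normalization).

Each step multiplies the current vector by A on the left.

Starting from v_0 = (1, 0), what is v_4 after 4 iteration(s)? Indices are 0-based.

v_0 = (1, 0).
v_1 = A·v_0 = (-2, 2).
v_2 = A·v_1 = (-2, -10).
v_3 = A·v_2 = (34, 26).
v_4 = A·v_3 = (-146, -10).

v_4 = (-146, -10)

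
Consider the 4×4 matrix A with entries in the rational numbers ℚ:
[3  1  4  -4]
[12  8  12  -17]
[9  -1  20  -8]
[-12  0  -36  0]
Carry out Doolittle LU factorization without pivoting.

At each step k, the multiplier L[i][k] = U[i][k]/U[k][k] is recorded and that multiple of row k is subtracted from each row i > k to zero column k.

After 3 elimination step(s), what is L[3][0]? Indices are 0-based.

[col 0] pivot 3
  R1 -= 4*R0 → (0, 4, -4, -1)  (L[1][0] := 4)
  R2 -= 3*R0 → (0, -4, 8, 4)  (L[2][0] := 3)
  R3 -= -4*R0 → (0, 4, -20, -16)  (L[3][0] := -4)
[col 1] pivot 4
  R2 -= -1*R1 → (0, 0, 4, 3)  (L[2][1] := -1)
  R3 -= 1*R1 → (0, 0, -16, -15)  (L[3][1] := 1)
[col 2] pivot 4
  R3 -= -4*R2 → (0, 0, 0, -3)  (L[3][2] := -4)

L[3][0] = -4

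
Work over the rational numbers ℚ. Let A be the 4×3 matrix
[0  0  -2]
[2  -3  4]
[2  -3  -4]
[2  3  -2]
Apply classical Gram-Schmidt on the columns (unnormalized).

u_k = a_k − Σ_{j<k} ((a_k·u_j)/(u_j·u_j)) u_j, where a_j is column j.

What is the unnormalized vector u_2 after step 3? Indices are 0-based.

Step 1: u_0 = a_0 = (0, 2, 2, 2).
Step 2: u_1 = a_1 − (-1/2)·u_0 = (0, -2, -2, 4).
Step 3: u_2 = a_2 − (-1/3)·u_0 − (-1/3)·u_1 = (-2, 4, -4, 0).

u_2 = (-2, 4, -4, 0)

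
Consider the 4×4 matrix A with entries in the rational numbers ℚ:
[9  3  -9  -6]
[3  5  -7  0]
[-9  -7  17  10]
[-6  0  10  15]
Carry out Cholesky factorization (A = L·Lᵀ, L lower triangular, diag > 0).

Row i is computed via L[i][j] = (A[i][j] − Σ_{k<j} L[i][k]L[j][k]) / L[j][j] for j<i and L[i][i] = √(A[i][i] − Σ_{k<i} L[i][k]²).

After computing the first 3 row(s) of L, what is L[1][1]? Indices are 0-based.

Step 1: L[0][0] = √(9) = 3.
  L[1][0] = (3) / L[0][0] = 1.
Step 2: L[1][1] = √(4) = 2.
  L[2][0] = (-9) / L[0][0] = -3.
  L[2][1] = (-4) / L[1][1] = -2.
Step 3: L[2][2] = √(4) = 2.

L[1][1] = 2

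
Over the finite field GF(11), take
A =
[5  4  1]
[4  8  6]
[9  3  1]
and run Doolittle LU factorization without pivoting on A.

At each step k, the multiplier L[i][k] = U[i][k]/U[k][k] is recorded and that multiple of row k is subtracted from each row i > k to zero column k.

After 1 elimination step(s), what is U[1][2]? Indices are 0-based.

U[1][2] = 3

Step 1: pivot at (0,0) is 5.
  row1 ← row1 − (3)·row0  ⇒  L[1][0]=3, U row1=(0, 7, 3)
  row2 ← row2 − (4)·row0  ⇒  L[2][0]=4, U row2=(0, 9, 8)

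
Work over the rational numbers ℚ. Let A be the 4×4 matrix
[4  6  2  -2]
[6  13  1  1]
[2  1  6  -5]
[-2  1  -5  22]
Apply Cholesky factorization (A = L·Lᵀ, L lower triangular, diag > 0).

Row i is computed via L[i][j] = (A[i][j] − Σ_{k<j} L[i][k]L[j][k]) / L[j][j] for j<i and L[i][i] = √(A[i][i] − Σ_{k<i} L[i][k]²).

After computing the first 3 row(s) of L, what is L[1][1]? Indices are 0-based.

L[1][1] = 2

Step 1: L[0][0] = √(4) = 2.
  L[1][0] = (6) / L[0][0] = 3.
Step 2: L[1][1] = √(4) = 2.
  L[2][0] = (2) / L[0][0] = 1.
  L[2][1] = (-2) / L[1][1] = -1.
Step 3: L[2][2] = √(4) = 2.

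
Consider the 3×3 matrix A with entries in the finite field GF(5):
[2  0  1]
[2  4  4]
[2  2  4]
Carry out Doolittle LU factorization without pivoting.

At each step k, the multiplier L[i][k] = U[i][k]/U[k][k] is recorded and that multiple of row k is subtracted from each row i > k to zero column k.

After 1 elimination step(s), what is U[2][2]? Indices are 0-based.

Step 1: pivot at (0,0) is 2.
  row1 ← row1 − (1)·row0  ⇒  L[1][0]=1, U row1=(0, 4, 3)
  row2 ← row2 − (1)·row0  ⇒  L[2][0]=1, U row2=(0, 2, 3)

U[2][2] = 3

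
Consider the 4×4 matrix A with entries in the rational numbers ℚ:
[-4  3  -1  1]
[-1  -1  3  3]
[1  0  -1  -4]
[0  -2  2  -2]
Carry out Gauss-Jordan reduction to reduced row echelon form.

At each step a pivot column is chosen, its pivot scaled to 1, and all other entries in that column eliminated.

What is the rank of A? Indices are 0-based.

step 1: normalize row 0 (÷-4) = (1, -3/4, 1/4, -1/4)
  row 1: subtract -1×row0 = (0, -7/4, 13/4, 11/4)
  row 2: subtract 1×row0 = (0, 3/4, -5/4, -15/4)
step 2: normalize row 1 (÷-7/4) = (0, 1, -13/7, -11/7)
  row 0: subtract -3/4×row1 = (1, 0, -8/7, -10/7)
  row 2: subtract 3/4×row1 = (0, 0, 1/7, -18/7)
  row 3: subtract -2×row1 = (0, 0, -12/7, -36/7)
step 3: normalize row 2 (÷1/7) = (0, 0, 1, -18)
  row 0: subtract -8/7×row2 = (1, 0, 0, -22)
  row 1: subtract -13/7×row2 = (0, 1, 0, -35)
  row 3: subtract -12/7×row2 = (0, 0, 0, -36)
step 4: normalize row 3 (÷-36) = (0, 0, 0, 1)
  row 0: subtract -22×row3 = (1, 0, 0, 0)
  row 1: subtract -35×row3 = (0, 1, 0, 0)
  row 2: subtract -18×row3 = (0, 0, 1, 0)

rank = 4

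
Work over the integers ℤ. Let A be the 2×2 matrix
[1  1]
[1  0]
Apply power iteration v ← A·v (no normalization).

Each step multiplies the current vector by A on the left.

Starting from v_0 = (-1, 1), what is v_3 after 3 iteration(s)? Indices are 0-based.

v_3 = (-1, -1)

v_0 = (-1, 1).
v_1 = A·v_0 = (0, -1).
v_2 = A·v_1 = (-1, 0).
v_3 = A·v_2 = (-1, -1).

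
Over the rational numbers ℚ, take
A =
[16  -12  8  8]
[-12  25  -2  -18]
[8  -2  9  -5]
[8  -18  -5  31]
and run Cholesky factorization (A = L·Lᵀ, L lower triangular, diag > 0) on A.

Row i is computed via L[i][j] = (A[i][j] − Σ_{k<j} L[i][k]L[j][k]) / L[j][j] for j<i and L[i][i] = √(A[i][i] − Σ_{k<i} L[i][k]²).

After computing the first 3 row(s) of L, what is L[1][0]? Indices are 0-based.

Step 1: L[0][0] = √(16) = 4.
  L[1][0] = (-12) / L[0][0] = -3.
Step 2: L[1][1] = √(16) = 4.
  L[2][0] = (8) / L[0][0] = 2.
  L[2][1] = (4) / L[1][1] = 1.
Step 3: L[2][2] = √(4) = 2.

L[1][0] = -3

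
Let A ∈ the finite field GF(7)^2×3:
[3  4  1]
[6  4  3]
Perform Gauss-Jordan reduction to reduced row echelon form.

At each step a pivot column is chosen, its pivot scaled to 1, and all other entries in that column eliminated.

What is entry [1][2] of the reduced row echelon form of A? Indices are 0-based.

M[1][2] = 5

step 1: normalize row 0 (÷3) = (1, 6, 5)
  row 1: subtract 6×row0 = (0, 3, 1)
step 2: normalize row 1 (÷3) = (0, 1, 5)
  row 0: subtract 6×row1 = (1, 0, 3)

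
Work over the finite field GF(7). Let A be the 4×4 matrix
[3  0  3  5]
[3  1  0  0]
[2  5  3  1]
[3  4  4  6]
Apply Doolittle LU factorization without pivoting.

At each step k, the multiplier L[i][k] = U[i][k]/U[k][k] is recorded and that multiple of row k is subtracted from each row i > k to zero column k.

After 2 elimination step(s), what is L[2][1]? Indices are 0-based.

L[2][1] = 5

k=0: U[0][0]=3
  eliminate (1,0): mult=1, new row 1: (0, 1, 4, 2); set L[1][0]=1
  eliminate (2,0): mult=3, new row 2: (0, 5, 1, 0); set L[2][0]=3
  eliminate (3,0): mult=1, new row 3: (0, 4, 1, 1); set L[3][0]=1
k=1: U[1][1]=1
  eliminate (2,1): mult=5, new row 2: (0, 0, 2, 4); set L[2][1]=5
  eliminate (3,1): mult=4, new row 3: (0, 0, 6, 0); set L[3][1]=4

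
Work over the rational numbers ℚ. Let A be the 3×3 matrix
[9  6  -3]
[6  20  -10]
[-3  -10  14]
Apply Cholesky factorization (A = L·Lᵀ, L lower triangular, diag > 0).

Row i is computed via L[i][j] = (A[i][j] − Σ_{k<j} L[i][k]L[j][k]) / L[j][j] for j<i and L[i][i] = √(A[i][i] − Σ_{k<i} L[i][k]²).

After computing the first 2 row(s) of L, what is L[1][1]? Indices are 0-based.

Step 1: L[0][0] = √(9) = 3.
  L[1][0] = (6) / L[0][0] = 2.
Step 2: L[1][1] = √(16) = 4.

L[1][1] = 4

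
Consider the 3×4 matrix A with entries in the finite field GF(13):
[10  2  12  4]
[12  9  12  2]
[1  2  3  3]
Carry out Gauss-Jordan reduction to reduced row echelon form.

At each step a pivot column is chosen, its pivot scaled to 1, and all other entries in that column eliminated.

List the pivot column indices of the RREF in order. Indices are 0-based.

pivot columns: 0, 1, 2

[1] R0 /= 10  ⇒  (1, 8, 9, 3)
     R1 -= 12·R0  ⇒  (0, 4, 8, 5)
     R2 -= 1·R0  ⇒  (0, 7, 7, 0)
[2] R1 /= 4  ⇒  (0, 1, 2, 11)
     R0 -= 8·R1  ⇒  (1, 0, 6, 6)
     R2 -= 7·R1  ⇒  (0, 0, 6, 1)
[3] R2 /= 6  ⇒  (0, 0, 1, 11)
     R0 -= 6·R2  ⇒  (1, 0, 0, 5)
     R1 -= 2·R2  ⇒  (0, 1, 0, 2)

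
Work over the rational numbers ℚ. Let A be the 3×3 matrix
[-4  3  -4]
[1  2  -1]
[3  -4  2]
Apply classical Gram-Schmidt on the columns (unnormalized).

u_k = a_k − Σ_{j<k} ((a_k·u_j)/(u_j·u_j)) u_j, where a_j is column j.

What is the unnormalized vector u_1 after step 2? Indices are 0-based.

u_1 = (-5/13, 37/13, -19/13)

Step 1: u_0 = a_0 = (-4, 1, 3).
Step 2: u_1 = a_1 − (-11/13)·u_0 = (-5/13, 37/13, -19/13).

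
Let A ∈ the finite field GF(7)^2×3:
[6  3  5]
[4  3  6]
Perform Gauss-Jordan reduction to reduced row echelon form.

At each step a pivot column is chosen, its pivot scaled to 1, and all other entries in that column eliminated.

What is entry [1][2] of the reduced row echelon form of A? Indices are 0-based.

step 1: normalize row 0 (÷6) = (1, 4, 2)
  row 1: subtract 4×row0 = (0, 1, 5)
step 2: normalize row 1 (÷1) = (0, 1, 5)
  row 0: subtract 4×row1 = (1, 0, 3)

M[1][2] = 5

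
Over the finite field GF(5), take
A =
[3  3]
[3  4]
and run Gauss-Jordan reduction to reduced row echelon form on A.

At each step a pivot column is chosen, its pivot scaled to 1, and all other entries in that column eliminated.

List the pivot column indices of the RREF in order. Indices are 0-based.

step 1: normalize row 0 (÷3) = (1, 1)
  row 1: subtract 3×row0 = (0, 1)
step 2: normalize row 1 (÷1) = (0, 1)
  row 0: subtract 1×row1 = (1, 0)

pivot columns: 0, 1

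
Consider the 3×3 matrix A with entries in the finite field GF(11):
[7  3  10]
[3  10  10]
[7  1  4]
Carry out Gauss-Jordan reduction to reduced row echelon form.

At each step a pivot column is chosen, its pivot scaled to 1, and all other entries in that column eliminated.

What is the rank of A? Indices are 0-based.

rank = 2

[1] R0 /= 7  ⇒  (1, 2, 3)
     R1 -= 3·R0  ⇒  (0, 4, 1)
     R2 -= 7·R0  ⇒  (0, 9, 5)
[2] R1 /= 4  ⇒  (0, 1, 3)
     R0 -= 2·R1  ⇒  (1, 0, 8)
     R2 -= 9·R1  ⇒  (0, 0, 0)
column 2 empty below row 2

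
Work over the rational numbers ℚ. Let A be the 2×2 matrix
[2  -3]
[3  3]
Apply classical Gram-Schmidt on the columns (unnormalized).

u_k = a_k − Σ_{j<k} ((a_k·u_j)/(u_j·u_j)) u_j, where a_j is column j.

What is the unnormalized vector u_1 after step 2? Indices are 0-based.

u_1 = (-45/13, 30/13)

Step 1: u_0 = a_0 = (2, 3).
Step 2: u_1 = a_1 − (3/13)·u_0 = (-45/13, 30/13).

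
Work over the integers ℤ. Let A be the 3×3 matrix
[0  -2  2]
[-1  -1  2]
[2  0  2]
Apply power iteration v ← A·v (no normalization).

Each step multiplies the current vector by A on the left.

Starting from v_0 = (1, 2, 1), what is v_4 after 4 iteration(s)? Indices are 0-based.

v_0 = (1, 2, 1).
v_1 = A·v_0 = (-2, -1, 4).
v_2 = A·v_1 = (10, 11, 4).
v_3 = A·v_2 = (-14, -13, 28).
v_4 = A·v_3 = (82, 83, 28).

v_4 = (82, 83, 28)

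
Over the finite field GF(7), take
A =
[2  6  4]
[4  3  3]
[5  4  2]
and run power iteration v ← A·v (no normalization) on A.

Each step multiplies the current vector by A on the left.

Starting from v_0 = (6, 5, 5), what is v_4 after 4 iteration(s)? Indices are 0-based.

v_4 = (4, 5, 6)

v_0 = (6, 5, 5).
v_1 = A·v_0 = (6, 5, 4).
v_2 = A·v_1 = (2, 2, 2).
v_3 = A·v_2 = (3, 6, 1).
v_4 = A·v_3 = (4, 5, 6).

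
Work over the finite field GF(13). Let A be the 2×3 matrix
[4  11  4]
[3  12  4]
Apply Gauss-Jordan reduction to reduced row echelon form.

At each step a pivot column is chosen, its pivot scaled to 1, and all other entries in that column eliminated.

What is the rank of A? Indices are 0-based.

rank = 2

pivot(0,0)=4: scale R0 → (1, 6, 1)
  clear (1,0): R1 −= (3)R0 → (0, 7, 1)
pivot(1,1)=7: scale R1 → (0, 1, 2)
  clear (0,1): R0 −= (6)R1 → (1, 0, 2)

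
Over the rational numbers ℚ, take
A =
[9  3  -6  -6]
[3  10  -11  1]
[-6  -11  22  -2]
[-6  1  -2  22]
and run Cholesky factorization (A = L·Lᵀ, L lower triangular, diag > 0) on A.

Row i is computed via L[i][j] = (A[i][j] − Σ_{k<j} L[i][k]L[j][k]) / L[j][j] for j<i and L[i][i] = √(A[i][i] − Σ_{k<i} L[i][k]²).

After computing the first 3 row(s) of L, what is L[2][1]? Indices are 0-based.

L[2][1] = -3

Step 1: L[0][0] = √(9) = 3.
  L[1][0] = (3) / L[0][0] = 1.
Step 2: L[1][1] = √(9) = 3.
  L[2][0] = (-6) / L[0][0] = -2.
  L[2][1] = (-9) / L[1][1] = -3.
Step 3: L[2][2] = √(9) = 3.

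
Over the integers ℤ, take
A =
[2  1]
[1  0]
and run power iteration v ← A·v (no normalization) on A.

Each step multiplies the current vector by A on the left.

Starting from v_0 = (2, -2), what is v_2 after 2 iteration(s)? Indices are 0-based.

v_2 = (6, 2)

v_0 = (2, -2).
v_1 = A·v_0 = (2, 2).
v_2 = A·v_1 = (6, 2).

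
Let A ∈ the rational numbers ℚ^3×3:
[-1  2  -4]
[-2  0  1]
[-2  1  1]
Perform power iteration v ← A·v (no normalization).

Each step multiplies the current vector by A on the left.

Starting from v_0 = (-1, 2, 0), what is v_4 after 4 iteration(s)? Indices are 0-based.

v_0 = (-1, 2, 0).
v_1 = A·v_0 = (5, 2, 4).
v_2 = A·v_1 = (-17, -6, -4).
v_3 = A·v_2 = (21, 30, 24).
v_4 = A·v_3 = (-57, -18, 12).

v_4 = (-57, -18, 12)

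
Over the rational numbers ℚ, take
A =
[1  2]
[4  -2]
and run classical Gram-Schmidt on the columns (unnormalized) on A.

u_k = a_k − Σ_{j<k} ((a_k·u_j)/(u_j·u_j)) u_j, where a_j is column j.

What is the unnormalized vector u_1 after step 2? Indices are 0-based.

Step 1: u_0 = a_0 = (1, 4).
Step 2: u_1 = a_1 − (-6/17)·u_0 = (40/17, -10/17).

u_1 = (40/17, -10/17)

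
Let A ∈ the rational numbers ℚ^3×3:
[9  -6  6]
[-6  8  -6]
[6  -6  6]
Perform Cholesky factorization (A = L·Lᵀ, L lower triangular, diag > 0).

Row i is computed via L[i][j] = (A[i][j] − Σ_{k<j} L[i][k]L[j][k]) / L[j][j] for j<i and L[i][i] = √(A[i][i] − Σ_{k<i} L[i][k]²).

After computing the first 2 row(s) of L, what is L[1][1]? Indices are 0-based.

Step 1: L[0][0] = √(9) = 3.
  L[1][0] = (-6) / L[0][0] = -2.
Step 2: L[1][1] = √(4) = 2.

L[1][1] = 2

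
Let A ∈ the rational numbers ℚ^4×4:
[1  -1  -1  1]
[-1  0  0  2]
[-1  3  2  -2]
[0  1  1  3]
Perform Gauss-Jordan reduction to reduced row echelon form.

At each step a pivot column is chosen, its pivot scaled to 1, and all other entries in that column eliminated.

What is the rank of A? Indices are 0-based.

[1] R0 /= 1  ⇒  (1, -1, -1, 1)
     R1 -= -1·R0  ⇒  (0, -1, -1, 3)
     R2 -= -1·R0  ⇒  (0, 2, 1, -1)
[2] R1 /= -1  ⇒  (0, 1, 1, -3)
     R0 -= -1·R1  ⇒  (1, 0, 0, -2)
     R2 -= 2·R1  ⇒  (0, 0, -1, 5)
     R3 -= 1·R1  ⇒  (0, 0, 0, 6)
[3] R2 /= -1  ⇒  (0, 0, 1, -5)
     R1 -= 1·R2  ⇒  (0, 1, 0, 2)
[4] R3 /= 6  ⇒  (0, 0, 0, 1)
     R0 -= -2·R3  ⇒  (1, 0, 0, 0)
     R1 -= 2·R3  ⇒  (0, 1, 0, 0)
     R2 -= -5·R3  ⇒  (0, 0, 1, 0)

rank = 4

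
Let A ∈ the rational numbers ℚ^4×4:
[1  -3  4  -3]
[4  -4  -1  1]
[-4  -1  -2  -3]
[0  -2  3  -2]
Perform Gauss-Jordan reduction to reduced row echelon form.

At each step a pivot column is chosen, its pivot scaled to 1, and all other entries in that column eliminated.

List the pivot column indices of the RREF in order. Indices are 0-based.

pivot columns: 0, 1, 2, 3

[1] R0 /= 1  ⇒  (1, -3, 4, -3)
     R1 -= 4·R0  ⇒  (0, 8, -17, 13)
     R2 -= -4·R0  ⇒  (0, -13, 14, -15)
[2] R1 /= 8  ⇒  (0, 1, -17/8, 13/8)
     R0 -= -3·R1  ⇒  (1, 0, -19/8, 15/8)
     R2 -= -13·R1  ⇒  (0, 0, -109/8, 49/8)
     R3 -= -2·R1  ⇒  (0, 0, -5/4, 5/4)
[3] R2 /= -109/8  ⇒  (0, 0, 1, -49/109)
     R0 -= -19/8·R2  ⇒  (1, 0, 0, 88/109)
     R1 -= -17/8·R2  ⇒  (0, 1, 0, 73/109)
     R3 -= -5/4·R2  ⇒  (0, 0, 0, 75/109)
[4] R3 /= 75/109  ⇒  (0, 0, 0, 1)
     R0 -= 88/109·R3  ⇒  (1, 0, 0, 0)
     R1 -= 73/109·R3  ⇒  (0, 1, 0, 0)
     R2 -= -49/109·R3  ⇒  (0, 0, 1, 0)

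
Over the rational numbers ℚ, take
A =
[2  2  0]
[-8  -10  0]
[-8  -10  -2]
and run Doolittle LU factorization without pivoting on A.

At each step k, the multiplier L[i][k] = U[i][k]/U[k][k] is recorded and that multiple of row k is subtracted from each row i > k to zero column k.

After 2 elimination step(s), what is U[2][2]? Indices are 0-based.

U[2][2] = -2

k=0: U[0][0]=2
  eliminate (1,0): mult=-4, new row 1: (0, -2, 0); set L[1][0]=-4
  eliminate (2,0): mult=-4, new row 2: (0, -2, -2); set L[2][0]=-4
k=1: U[1][1]=-2
  eliminate (2,1): mult=1, new row 2: (0, 0, -2); set L[2][1]=1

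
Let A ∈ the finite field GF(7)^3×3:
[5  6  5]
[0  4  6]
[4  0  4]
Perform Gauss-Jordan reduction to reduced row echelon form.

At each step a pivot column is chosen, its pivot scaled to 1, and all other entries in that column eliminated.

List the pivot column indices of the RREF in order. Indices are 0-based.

pivot columns: 0, 1, 2

pivot(0,0)=5: scale R0 → (1, 4, 1)
  clear (2,0): R2 −= (4)R0 → (0, 5, 0)
pivot(1,1)=4: scale R1 → (0, 1, 5)
  clear (0,1): R0 −= (4)R1 → (1, 0, 2)
  clear (2,1): R2 −= (5)R1 → (0, 0, 3)
pivot(2,2)=3: scale R2 → (0, 0, 1)
  clear (0,2): R0 −= (2)R2 → (1, 0, 0)
  clear (1,2): R1 −= (5)R2 → (0, 1, 0)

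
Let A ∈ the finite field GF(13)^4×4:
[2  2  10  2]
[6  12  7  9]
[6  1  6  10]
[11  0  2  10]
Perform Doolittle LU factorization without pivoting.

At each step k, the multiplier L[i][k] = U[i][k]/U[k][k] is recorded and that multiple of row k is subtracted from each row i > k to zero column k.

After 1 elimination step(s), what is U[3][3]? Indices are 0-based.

[col 0] pivot 2
  R1 -= 3*R0 → (0, 6, 3, 3)  (L[1][0] := 3)
  R2 -= 3*R0 → (0, 8, 2, 4)  (L[2][0] := 3)
  R3 -= 12*R0 → (0, 2, 12, 12)  (L[3][0] := 12)

U[3][3] = 12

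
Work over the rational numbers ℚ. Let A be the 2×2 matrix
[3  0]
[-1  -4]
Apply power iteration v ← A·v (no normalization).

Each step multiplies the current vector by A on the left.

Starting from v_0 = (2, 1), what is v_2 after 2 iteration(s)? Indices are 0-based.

v_0 = (2, 1).
v_1 = A·v_0 = (6, -6).
v_2 = A·v_1 = (18, 18).

v_2 = (18, 18)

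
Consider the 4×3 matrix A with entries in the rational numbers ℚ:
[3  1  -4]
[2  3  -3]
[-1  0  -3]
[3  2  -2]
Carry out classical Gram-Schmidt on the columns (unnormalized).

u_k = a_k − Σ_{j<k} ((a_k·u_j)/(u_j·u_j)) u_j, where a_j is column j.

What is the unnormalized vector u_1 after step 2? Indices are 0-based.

u_1 = (-22/23, 39/23, 15/23, 1/23)

Step 1: u_0 = a_0 = (3, 2, -1, 3).
Step 2: u_1 = a_1 − (15/23)·u_0 = (-22/23, 39/23, 15/23, 1/23).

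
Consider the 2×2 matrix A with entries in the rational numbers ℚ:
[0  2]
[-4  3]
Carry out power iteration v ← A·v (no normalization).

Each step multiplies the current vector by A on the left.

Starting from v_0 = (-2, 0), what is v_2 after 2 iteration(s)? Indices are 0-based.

v_2 = (16, 24)

v_0 = (-2, 0).
v_1 = A·v_0 = (0, 8).
v_2 = A·v_1 = (16, 24).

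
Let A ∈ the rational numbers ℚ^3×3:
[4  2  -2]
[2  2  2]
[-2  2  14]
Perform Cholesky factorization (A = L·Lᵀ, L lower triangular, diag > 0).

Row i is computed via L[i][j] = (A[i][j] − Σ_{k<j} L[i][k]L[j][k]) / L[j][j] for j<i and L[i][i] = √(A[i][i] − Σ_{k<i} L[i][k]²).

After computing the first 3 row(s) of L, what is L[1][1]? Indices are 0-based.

Step 1: L[0][0] = √(4) = 2.
  L[1][0] = (2) / L[0][0] = 1.
Step 2: L[1][1] = √(1) = 1.
  L[2][0] = (-2) / L[0][0] = -1.
  L[2][1] = (3) / L[1][1] = 3.
Step 3: L[2][2] = √(4) = 2.

L[1][1] = 1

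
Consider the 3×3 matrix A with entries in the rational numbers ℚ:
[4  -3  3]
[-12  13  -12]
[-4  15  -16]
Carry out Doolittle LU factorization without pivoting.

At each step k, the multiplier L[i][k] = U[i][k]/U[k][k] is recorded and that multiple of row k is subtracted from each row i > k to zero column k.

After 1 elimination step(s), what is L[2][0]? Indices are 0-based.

L[2][0] = -1

[col 0] pivot 4
  R1 -= -3*R0 → (0, 4, -3)  (L[1][0] := -3)
  R2 -= -1*R0 → (0, 12, -13)  (L[2][0] := -1)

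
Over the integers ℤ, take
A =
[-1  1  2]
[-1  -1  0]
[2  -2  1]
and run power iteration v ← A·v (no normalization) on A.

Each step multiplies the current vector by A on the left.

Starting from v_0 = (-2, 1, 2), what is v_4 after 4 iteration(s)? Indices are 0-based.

v_0 = (-2, 1, 2).
v_1 = A·v_0 = (7, 1, -4).
v_2 = A·v_1 = (-14, -8, 8).
v_3 = A·v_2 = (22, 22, -4).
v_4 = A·v_3 = (-8, -44, -4).

v_4 = (-8, -44, -4)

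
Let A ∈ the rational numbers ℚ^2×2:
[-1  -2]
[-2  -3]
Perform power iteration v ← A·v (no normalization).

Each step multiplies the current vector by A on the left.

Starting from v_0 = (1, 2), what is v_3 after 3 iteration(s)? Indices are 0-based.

v_3 = (-89, -144)

v_0 = (1, 2).
v_1 = A·v_0 = (-5, -8).
v_2 = A·v_1 = (21, 34).
v_3 = A·v_2 = (-89, -144).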